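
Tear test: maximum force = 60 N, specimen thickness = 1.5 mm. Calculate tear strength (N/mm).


40.0 N/mm

Tear strength = force / thickness
Tear = 60 / 1.5 = 40.0 N/mm


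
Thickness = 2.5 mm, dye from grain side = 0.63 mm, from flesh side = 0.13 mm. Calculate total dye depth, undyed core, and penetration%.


Total dyed = 0.76 mm
Undyed core = 1.74 mm
Penetration = 30.4%

Total dyed = 0.63 + 0.13 = 0.76 mm
Undyed core = 2.5 - 0.76 = 1.74 mm
Penetration = 0.76 / 2.5 x 100 = 30.4%


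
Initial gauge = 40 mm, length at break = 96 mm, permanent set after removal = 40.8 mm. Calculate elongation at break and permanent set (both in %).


Elongation at break = 140.0%
Permanent set = 2.0%


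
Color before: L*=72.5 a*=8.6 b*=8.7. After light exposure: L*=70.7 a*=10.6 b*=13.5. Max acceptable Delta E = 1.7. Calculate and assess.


dL = -1.8, da = 2.0, db = 4.8
dE = sqrt((-1.8)^2 + (2.0)^2 + (4.8)^2) = 5.50
Max = 1.7
Passes: No


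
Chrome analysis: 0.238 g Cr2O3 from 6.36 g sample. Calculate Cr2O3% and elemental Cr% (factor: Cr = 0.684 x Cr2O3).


Cr2O3 = 3.74%
Cr = 2.56%

Cr2O3% = 0.238 / 6.36 x 100 = 3.74%
Cr% = 3.74 x 0.684 = 2.56%


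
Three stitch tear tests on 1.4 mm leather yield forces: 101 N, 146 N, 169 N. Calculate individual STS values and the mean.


STS1 = 101 / 1.4 = 72.1 N/mm
STS2 = 146 / 1.4 = 104.3 N/mm
STS3 = 169 / 1.4 = 120.7 N/mm
Mean = (72.1 + 104.3 + 120.7) / 3 = 99.0 N/mm


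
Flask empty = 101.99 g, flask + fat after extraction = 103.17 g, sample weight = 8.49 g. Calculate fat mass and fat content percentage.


Fat mass = 103.17 - 101.99 = 1.18 g
Fat% = 1.18 / 8.49 x 100 = 13.9%


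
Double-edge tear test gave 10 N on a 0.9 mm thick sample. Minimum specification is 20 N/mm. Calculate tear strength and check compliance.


Tear strength = 10 / 0.9 = 11.1 N/mm
Required minimum = 20 N/mm
Compliant: No


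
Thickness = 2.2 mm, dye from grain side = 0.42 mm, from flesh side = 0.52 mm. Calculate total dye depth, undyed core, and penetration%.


Total dyed = 0.94 mm
Undyed core = 1.26 mm
Penetration = 42.7%

Total dyed = 0.42 + 0.52 = 0.94 mm
Undyed core = 2.2 - 0.94 = 1.26 mm
Penetration = 0.94 / 2.2 x 100 = 42.7%


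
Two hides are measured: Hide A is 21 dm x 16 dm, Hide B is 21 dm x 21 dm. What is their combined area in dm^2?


Hide A area = 21 x 16 = 336 dm^2
Hide B area = 21 x 21 = 441 dm^2
Total = 336 + 441 = 777 dm^2


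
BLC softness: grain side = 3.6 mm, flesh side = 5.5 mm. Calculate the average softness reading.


Average = (3.6 + 5.5) / 2
Average = 4.55 mm


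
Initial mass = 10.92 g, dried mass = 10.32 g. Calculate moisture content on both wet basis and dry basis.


Wet basis = 5.5%
Dry basis = 5.8%


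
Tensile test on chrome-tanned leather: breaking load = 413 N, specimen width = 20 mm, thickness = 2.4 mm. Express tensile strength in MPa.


8.60 MPa

Cross-section = 20 x 2.4 = 48.0 mm^2
TS = 413 / 48.0 = 8.60 MPa
(1 N/mm^2 = 1 MPa)


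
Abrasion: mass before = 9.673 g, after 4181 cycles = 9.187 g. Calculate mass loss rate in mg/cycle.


Mass loss = 9.673 - 9.187 = 0.486 g
Rate = 0.486 / 4181 x 1000 = 0.116 mg/cycle


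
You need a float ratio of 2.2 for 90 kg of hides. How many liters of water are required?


198.0 L


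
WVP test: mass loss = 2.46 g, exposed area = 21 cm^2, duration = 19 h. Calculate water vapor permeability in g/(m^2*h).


WVP = mass_loss / (area x time) x 10000
WVP = 2.46 / (21 x 19) x 10000
WVP = 2.46 / 399 x 10000 = 61.65 g/(m^2*h)


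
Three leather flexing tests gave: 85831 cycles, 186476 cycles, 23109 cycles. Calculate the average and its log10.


Average = (85831 + 186476 + 23109) / 3 = 98472 cycles
log10(98472) = 4.99


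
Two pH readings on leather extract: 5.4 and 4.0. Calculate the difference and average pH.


Difference = |5.4 - 4.0| = 1.4
Average = (5.4 + 4.0) / 2 = 4.70


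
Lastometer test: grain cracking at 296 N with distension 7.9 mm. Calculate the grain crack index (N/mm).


Grain crack index = force / distension
Index = 296 / 7.9 = 37.5 N/mm


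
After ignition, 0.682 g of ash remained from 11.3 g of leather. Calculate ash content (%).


Ash% = 0.682 / 11.3 x 100
Ash% = 6.04%


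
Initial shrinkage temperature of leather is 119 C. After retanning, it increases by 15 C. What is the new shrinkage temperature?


New Ts = 119 + 15 = 134 C


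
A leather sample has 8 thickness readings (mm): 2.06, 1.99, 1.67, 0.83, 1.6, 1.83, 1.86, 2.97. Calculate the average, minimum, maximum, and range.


Average = 1.85 mm
Min = 0.83 mm
Max = 2.97 mm
Range = 2.14 mm


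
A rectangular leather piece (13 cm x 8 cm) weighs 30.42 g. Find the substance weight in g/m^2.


Area = 13 x 8 = 104 cm^2
SW = 30.42 / 104 x 10000 = 2925.0 g/m^2


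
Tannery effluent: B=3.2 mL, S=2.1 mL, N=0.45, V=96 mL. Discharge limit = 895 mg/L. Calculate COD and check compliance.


COD = 41.3 mg/L
Compliant: Yes


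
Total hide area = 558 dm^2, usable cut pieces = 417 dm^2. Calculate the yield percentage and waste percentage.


Yield = 74.7%
Waste = 25.3%

Yield = 417 / 558 x 100 = 74.7%
Waste = 558 - 417 = 141 dm^2
Waste% = 100 - 74.7 = 25.3%


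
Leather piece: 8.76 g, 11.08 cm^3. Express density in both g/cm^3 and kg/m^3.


0.791 g/cm^3
791 kg/m^3


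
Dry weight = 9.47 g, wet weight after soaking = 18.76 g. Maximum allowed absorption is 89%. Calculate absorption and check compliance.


WA = (18.76 - 9.47) / 9.47 x 100 = 98.1%
Maximum allowed: 89%
Compliant: No


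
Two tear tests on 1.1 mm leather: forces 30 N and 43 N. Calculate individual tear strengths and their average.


Tear 1 = 27.3 N/mm
Tear 2 = 39.1 N/mm
Average = 33.2 N/mm


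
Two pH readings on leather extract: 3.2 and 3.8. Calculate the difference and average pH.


Difference = 0.6
Average pH = 3.50


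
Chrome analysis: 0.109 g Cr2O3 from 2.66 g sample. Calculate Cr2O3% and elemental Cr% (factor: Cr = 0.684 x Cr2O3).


Cr2O3% = 0.109 / 2.66 x 100 = 4.10%
Cr% = 4.10 x 0.684 = 2.80%


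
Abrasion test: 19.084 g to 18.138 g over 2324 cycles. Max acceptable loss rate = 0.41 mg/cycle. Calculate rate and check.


Loss = 19.084 - 18.138 = 0.946 g
Rate = 0.946 g / 2324 cycles x 1000 = 0.407 mg/cycle
Max = 0.41 mg/cycle
Passes: Yes


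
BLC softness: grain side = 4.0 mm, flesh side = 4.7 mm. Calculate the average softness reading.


4.35 mm

Average = (4.0 + 4.7) / 2
Average = 4.35 mm


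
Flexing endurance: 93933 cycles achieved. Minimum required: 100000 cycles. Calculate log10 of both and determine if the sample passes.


Achieved: log10 = 4.97
Required: log10 = 5.00
Passes: No


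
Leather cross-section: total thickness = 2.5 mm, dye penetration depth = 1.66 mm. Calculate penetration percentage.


Penetration% = 1.66 / 2.5 x 100
Penetration = 66.4%


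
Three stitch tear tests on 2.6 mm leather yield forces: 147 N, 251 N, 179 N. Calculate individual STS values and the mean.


STS1 = 56.5 N/mm
STS2 = 96.5 N/mm
STS3 = 68.8 N/mm
Mean = 73.9 N/mm

STS1 = 147 / 2.6 = 56.5 N/mm
STS2 = 251 / 2.6 = 96.5 N/mm
STS3 = 179 / 2.6 = 68.8 N/mm
Mean = (56.5 + 96.5 + 68.8) / 3 = 73.9 N/mm


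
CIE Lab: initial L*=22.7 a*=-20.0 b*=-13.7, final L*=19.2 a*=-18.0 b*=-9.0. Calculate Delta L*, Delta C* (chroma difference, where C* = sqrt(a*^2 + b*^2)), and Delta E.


Delta L* = 19.2 - 22.7 = -3.5
C1* = sqrt((-20.0)^2 + (-13.7)^2) = 24.242
C2* = sqrt((-18.0)^2 + (-9.0)^2) = 20.125
Delta C* = 20.125 - 24.242 = -4.12
Delta E = sqrt((-3.5)^2 + (2.0)^2 + (4.7)^2) = 6.19


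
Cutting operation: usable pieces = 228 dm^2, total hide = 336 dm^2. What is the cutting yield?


67.9%

Yield = usable / total x 100
Yield = 228 / 336 x 100 = 67.9%


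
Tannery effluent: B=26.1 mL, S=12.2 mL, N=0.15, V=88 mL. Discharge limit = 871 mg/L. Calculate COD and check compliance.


COD = 189.5 mg/L
Compliant: Yes

COD = (26.1 - 12.2) x 0.15 x 8000 / 88 = 189.5 mg/L
Limit: 871 mg/L
Compliant: Yes


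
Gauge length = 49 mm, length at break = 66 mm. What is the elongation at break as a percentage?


Extension = 66 - 49 = 17 mm
Elongation = 17 / 49 x 100 = 34.7%


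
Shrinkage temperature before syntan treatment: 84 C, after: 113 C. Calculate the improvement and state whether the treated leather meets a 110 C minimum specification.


Improvement = 29 C
Meets 110 C spec: Yes

Improvement = 113 - 84 = 29 C
Spec check: 113 C >= 110 C? Yes


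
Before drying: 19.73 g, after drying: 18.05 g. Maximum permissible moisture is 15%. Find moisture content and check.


Moisture content = 8.5%
Acceptable: Yes

MC = (19.73 - 18.05) / 19.73 x 100 = 8.5%
Maximum: 15%
Acceptable: Yes


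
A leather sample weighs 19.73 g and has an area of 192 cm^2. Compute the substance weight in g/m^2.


Substance weight = mass / area x 10000
SW = 19.73 / 192 x 10000
SW = 1027.6 g/m^2


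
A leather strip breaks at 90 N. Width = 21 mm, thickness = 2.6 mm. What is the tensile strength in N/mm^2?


Cross-sectional area = 21 x 2.6 = 54.6 mm^2
Tensile strength = 90 / 54.6 = 1.65 N/mm^2


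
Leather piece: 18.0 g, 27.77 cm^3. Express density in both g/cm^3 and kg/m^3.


0.648 g/cm^3
648 kg/m^3

Density = 18.0 / 27.77 = 0.648 g/cm^3
Convert: 0.648 x 1000 = 648 kg/m^3


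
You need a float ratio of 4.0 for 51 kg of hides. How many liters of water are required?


204.0 L


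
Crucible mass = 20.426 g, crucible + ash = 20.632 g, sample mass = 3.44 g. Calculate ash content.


Ash mass = 20.632 - 20.426 = 0.206 g
Ash% = 0.206 / 3.44 x 100 = 5.99%


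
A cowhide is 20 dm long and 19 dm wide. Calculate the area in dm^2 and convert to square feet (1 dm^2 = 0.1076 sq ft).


380 dm^2
40.89 sq ft

Area = 20 x 19 = 380 dm^2
Conversion: 380 x 0.1076 = 40.89 sq ft


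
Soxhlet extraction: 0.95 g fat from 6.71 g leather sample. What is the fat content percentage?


Fat content = 0.95 / 6.71 x 100
Fat = 14.2%


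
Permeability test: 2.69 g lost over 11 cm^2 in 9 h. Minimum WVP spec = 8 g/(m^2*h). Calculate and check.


WVP = 271.72 g/(m^2*h)
Meets specification: Yes

WVP = 2.69 / (11 x 9) x 10000 = 271.72 g/(m^2*h)
Minimum: 8 g/(m^2*h)
Meets spec: Yes


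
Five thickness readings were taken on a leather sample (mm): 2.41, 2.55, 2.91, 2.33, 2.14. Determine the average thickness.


2.47 mm

Sum = 2.41 + 2.55 + 2.91 + 2.33 + 2.14 = 12.34
Average = 12.34 / 5 = 2.47 mm


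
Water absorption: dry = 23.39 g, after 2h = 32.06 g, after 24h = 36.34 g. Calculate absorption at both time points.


2h absorption = 37.1%
24h absorption = 55.4%

WA (2h) = (32.06 - 23.39) / 23.39 x 100 = 37.1%
WA (24h) = (36.34 - 23.39) / 23.39 x 100 = 55.4%


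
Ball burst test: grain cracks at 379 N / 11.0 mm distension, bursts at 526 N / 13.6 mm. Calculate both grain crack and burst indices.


Crack index = 379 / 11.0 = 34.5 N/mm
Burst index = 526 / 13.6 = 38.7 N/mm


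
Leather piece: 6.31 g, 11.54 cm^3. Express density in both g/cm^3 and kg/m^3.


Density = 6.31 / 11.54 = 0.547 g/cm^3
Convert: 0.547 x 1000 = 547 kg/m^3


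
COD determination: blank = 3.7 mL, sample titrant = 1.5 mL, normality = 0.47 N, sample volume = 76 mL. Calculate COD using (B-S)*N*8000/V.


COD = (3.7 - 1.5) x 0.47 x 8000 / 76
COD = 2.2 x 0.47 x 8000 / 76
COD = 108.8 mg/L


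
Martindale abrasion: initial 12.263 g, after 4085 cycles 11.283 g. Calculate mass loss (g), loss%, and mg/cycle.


Mass loss = 0.980 g
Loss = 7.99%
Rate = 0.240 mg/cycle


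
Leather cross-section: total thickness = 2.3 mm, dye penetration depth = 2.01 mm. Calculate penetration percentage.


87.4%


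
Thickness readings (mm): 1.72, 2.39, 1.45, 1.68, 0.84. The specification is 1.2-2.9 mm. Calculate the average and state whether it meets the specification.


Average = 1.62 mm
Within specification: Yes

Sum = 8.08
Average = 8.08 / 5 = 1.62 mm
Specification range: 1.2 to 2.9 mm
Within spec: Yes


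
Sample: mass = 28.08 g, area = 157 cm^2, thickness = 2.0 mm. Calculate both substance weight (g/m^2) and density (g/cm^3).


Substance weight = 1788.5 g/m^2
Density = 0.894 g/cm^3

SW = 28.08 / 157 x 10000 = 1788.5 g/m^2
Volume = 157 x 2.0 / 10 = 31.40 cm^3
Density = 28.08 / 31.40 = 0.894 g/cm^3


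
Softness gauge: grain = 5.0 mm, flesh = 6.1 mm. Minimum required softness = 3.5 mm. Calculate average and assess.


Average = (5.0 + 6.1) / 2 = 5.55 mm
Minimum = 3.5 mm
Meets requirement: Yes


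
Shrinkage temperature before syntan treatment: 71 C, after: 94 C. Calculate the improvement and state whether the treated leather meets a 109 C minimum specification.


Improvement = 94 - 71 = 23 C
Spec check: 94 C >= 109 C? No


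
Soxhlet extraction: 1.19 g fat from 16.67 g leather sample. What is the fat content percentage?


Fat content = 1.19 / 16.67 x 100
Fat = 7.1%


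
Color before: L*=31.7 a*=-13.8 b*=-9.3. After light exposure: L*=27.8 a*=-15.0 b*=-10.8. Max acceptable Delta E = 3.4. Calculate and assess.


Delta E = 4.35
Passes: No

dL = -3.9, da = -1.2, db = -1.5
dE = sqrt((-3.9)^2 + (-1.2)^2 + (-1.5)^2) = 4.35
Max = 3.4
Passes: No


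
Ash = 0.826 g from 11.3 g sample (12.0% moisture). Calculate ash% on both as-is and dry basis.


As-is ash = 7.31%
Dry-basis ash = 8.31%


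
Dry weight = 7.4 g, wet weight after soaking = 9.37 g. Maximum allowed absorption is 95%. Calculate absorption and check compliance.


WA = (9.37 - 7.4) / 7.4 x 100 = 26.6%
Maximum allowed: 95%
Compliant: Yes


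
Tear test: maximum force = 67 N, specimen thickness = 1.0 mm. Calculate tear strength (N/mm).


Tear strength = force / thickness
Tear = 67 / 1.0 = 67.0 N/mm


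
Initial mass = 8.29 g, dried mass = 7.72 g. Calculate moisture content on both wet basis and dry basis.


Moisture lost = 8.29 - 7.72 = 0.57 g
Wet basis MC = 0.57 / 8.29 x 100 = 6.9%
Dry basis MC = 0.57 / 7.72 x 100 = 7.4%


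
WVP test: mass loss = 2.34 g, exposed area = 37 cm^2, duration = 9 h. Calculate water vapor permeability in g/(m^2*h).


70.27 g/(m^2*h)


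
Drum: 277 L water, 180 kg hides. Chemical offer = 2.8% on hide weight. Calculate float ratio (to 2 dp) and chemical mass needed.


Float ratio = 277 / 180 = 1.54
Chemical = 180 x 2.8 / 100 = 5.04 kg


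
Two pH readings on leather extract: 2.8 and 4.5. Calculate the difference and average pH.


Difference = |2.8 - 4.5| = 1.7
Average = (2.8 + 4.5) / 2 = 3.65


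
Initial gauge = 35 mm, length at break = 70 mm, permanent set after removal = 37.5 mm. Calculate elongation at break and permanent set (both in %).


Elongation at break = (70 - 35) / 35 x 100 = 100.0%
Permanent set = (37.5 - 35) / 35 x 100 = 7.1%


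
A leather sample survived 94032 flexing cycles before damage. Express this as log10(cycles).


log10(94032) = 4.97


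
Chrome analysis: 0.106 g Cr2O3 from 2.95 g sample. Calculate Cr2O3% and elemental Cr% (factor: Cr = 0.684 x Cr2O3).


Cr2O3 = 3.59%
Cr = 2.46%


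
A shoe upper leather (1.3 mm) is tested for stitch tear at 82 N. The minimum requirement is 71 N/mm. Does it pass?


STS = 82 / 1.3 = 63.1 N/mm
Minimum required: 71 N/mm
Passes: No


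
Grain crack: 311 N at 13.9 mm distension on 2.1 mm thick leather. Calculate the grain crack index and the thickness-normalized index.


Crack index = 22.4 N/mm
Normalized index = 10.7 N/mm per mm

Crack index = 311 / 13.9 = 22.4 N/mm
Normalized = 22.4 / 2.1 = 10.7 N/mm per mm


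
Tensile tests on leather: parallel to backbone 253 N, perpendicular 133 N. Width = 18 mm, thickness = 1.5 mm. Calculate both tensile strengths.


Parallel = 9.37 N/mm^2
Perpendicular = 4.93 N/mm^2


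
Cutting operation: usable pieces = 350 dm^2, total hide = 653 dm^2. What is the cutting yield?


Yield = usable / total x 100
Yield = 350 / 653 x 100 = 53.6%


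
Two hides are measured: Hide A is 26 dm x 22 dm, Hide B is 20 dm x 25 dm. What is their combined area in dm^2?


Hide A area = 26 x 22 = 572 dm^2
Hide B area = 20 x 25 = 500 dm^2
Total = 572 + 500 = 1072 dm^2


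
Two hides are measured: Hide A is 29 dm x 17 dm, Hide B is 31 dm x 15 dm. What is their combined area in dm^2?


Hide A area = 29 x 17 = 493 dm^2
Hide B area = 31 x 15 = 465 dm^2
Total = 493 + 465 = 958 dm^2


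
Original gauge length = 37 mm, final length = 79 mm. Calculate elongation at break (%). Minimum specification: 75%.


Elongation = 113.5%
Meets spec: Yes

Extension = 79 - 37 = 42 mm
Elongation = 42 / 37 x 100 = 113.5%
Minimum required: 75%
Meets specification: Yes


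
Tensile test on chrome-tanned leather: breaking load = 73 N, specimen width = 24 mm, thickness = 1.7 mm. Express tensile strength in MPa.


Cross-section = 24 x 1.7 = 40.8 mm^2
TS = 73 / 40.8 = 1.79 MPa
(1 N/mm^2 = 1 MPa)


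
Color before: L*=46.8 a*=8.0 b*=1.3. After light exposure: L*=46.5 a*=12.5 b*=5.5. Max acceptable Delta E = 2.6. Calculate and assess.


Delta E = 6.16
Passes: No

dL = -0.3, da = 4.5, db = 4.2
dE = sqrt((-0.3)^2 + (4.5)^2 + (4.2)^2) = 6.16
Max = 2.6
Passes: No


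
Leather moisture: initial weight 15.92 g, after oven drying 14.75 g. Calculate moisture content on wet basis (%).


7.3%


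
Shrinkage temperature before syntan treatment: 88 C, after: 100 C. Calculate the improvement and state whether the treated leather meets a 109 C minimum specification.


Improvement = 12 C
Meets 109 C spec: No

Improvement = 100 - 88 = 12 C
Spec check: 100 C >= 109 C? No


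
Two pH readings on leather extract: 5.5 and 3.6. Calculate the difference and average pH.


Difference = |5.5 - 3.6| = 1.9
Average = (5.5 + 3.6) / 2 = 4.55


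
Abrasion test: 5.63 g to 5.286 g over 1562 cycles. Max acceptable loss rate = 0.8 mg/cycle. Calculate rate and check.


Loss = 5.63 - 5.286 = 0.344 g
Rate = 0.344 g / 1562 cycles x 1000 = 0.220 mg/cycle
Max = 0.8 mg/cycle
Passes: Yes


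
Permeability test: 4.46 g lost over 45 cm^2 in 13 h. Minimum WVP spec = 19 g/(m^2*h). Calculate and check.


WVP = 4.46 / (45 x 13) x 10000 = 76.24 g/(m^2*h)
Minimum: 19 g/(m^2*h)
Meets spec: Yes


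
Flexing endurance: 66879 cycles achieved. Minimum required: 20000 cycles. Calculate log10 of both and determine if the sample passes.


Achieved: log10 = 4.83
Required: log10 = 4.30
Passes: Yes

log10(66879) = 4.83
log10(20000) = 4.30
Passes: Yes


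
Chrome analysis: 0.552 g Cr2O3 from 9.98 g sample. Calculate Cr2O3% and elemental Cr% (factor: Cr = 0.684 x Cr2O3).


Cr2O3 = 5.53%
Cr = 3.78%

Cr2O3% = 0.552 / 9.98 x 100 = 5.53%
Cr% = 5.53 x 0.684 = 3.78%


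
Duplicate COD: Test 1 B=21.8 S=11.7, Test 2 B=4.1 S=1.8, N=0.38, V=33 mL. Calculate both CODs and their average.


COD1 = 930.4 mg/L
COD2 = 211.9 mg/L
Average = 571.2 mg/L

COD1 = (21.8 - 11.7) x 0.38 x 8000 / 33 = 930.4 mg/L
COD2 = (4.1 - 1.8) x 0.38 x 8000 / 33 = 211.9 mg/L
Average = (930.4 + 211.9) / 2 = 571.2 mg/L


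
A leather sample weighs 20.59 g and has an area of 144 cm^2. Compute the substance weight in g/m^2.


Substance weight = mass / area x 10000
SW = 20.59 / 144 x 10000
SW = 1429.9 g/m^2


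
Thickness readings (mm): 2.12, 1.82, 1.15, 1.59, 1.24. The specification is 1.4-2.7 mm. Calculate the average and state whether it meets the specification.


Sum = 7.92
Average = 7.92 / 5 = 1.58 mm
Specification range: 1.4 to 2.7 mm
Within spec: Yes


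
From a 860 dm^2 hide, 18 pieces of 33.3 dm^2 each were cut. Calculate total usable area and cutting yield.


Usable area = 599.4 dm^2
Yield = 69.7%

Total usable = 18 x 33.3 = 599.4 dm^2
Yield = 599.4 / 860 x 100 = 69.7%


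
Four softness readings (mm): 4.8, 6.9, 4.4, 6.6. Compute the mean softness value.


Sum = 4.8 + 6.9 + 4.4 + 6.6
Mean = 22.7 / 4 = 5.68 mm


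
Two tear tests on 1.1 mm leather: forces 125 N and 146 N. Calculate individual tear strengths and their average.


Tear 1 = 113.6 N/mm
Tear 2 = 132.7 N/mm
Average = 123.2 N/mm

Tear 1 = 125 / 1.1 = 113.6 N/mm
Tear 2 = 146 / 1.1 = 132.7 N/mm
Average = (113.6 + 132.7) / 2 = 123.2 N/mm


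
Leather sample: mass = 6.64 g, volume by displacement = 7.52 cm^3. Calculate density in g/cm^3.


Density = mass / volume
Density = 6.64 / 7.52 = 0.883 g/cm^3


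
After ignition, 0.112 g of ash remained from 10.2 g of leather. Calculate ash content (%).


Ash% = 0.112 / 10.2 x 100
Ash% = 1.10%


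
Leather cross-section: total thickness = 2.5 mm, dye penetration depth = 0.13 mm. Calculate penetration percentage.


Penetration% = 0.13 / 2.5 x 100
Penetration = 5.2%


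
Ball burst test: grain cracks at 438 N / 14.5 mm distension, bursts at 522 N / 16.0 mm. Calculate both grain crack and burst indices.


Crack index = 438 / 14.5 = 30.2 N/mm
Burst index = 522 / 16.0 = 32.6 N/mm


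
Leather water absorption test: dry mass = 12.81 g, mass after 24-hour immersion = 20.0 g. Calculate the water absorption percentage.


Water absorbed = 20.0 - 12.81 = 7.19 g
WA% = 7.19 / 12.81 x 100 = 56.1%


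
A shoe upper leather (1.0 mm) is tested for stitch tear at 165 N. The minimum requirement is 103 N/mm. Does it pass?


STS = 165 / 1.0 = 165.0 N/mm
Minimum required: 103 N/mm
Passes: Yes


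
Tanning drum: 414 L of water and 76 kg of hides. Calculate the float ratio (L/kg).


Float ratio = water / hide weight
Ratio = 414 / 76 = 5.4


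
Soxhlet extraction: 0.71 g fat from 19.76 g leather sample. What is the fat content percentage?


3.6%

Fat content = 0.71 / 19.76 x 100
Fat = 3.6%


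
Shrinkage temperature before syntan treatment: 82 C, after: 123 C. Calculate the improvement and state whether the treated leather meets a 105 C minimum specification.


Improvement = 123 - 82 = 41 C
Spec check: 123 C >= 105 C? Yes


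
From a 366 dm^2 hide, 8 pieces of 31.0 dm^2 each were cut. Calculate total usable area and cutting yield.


Usable area = 248.0 dm^2
Yield = 67.8%

Total usable = 8 x 31.0 = 248.0 dm^2
Yield = 248.0 / 366 x 100 = 67.8%


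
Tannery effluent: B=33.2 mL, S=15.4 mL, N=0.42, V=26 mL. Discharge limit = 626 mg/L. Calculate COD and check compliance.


COD = (33.2 - 15.4) x 0.42 x 8000 / 26 = 2300.3 mg/L
Limit: 626 mg/L
Compliant: No


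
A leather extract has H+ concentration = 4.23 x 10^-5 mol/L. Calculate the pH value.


pH = 4.37

pH = -log10[H+]
pH = -log10(4.23 x 10^-5) = 4.37


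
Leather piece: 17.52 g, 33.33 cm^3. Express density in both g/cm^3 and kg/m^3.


0.526 g/cm^3
526 kg/m^3


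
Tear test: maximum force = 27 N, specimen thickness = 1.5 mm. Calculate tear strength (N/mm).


18.0 N/mm

Tear strength = force / thickness
Tear = 27 / 1.5 = 18.0 N/mm


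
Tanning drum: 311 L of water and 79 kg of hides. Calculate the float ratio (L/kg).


Float ratio = water / hide weight
Ratio = 311 / 79 = 3.9


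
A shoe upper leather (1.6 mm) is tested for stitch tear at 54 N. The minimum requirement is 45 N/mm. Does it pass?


STS = 33.8 N/mm
Passes: No


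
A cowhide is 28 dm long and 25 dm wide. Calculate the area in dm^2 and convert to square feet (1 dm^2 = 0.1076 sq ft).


700 dm^2
75.32 sq ft

Area = 28 x 25 = 700 dm^2
Conversion: 700 x 0.1076 = 75.32 sq ft


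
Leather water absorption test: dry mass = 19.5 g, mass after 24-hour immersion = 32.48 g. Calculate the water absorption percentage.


66.6%


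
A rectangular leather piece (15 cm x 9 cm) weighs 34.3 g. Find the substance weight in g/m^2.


2540.7 g/m^2


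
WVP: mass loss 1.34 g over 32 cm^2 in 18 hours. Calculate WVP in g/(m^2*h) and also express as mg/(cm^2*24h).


WVP = 23.26 g/(m^2*h)
Daily rate = 55.83 mg/(cm^2*24h)

WVP = 1.34 / (32 x 18) x 10000 = 23.26 g/(m^2*h)
Mass loss in mg = 1.34 x 1000 = 1340 mg
Per cm^2 per 24h in mg: 1340 x 24 / (32 x 18) = 32160 / 576 = 55.83 mg/(cm^2*24h)


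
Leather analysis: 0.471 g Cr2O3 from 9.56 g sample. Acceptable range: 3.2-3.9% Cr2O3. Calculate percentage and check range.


Cr2O3% = 0.471 / 9.56 x 100 = 4.93%
Acceptable range: 3.2 to 3.9%
Within range: No


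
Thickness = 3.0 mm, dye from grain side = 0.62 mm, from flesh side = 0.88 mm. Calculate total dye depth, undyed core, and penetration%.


Total dyed = 0.62 + 0.88 = 1.50 mm
Undyed core = 3.0 - 1.50 = 1.50 mm
Penetration = 1.50 / 3.0 x 100 = 50.0%


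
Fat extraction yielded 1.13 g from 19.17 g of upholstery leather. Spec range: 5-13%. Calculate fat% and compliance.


Fat% = 1.13 / 19.17 x 100 = 5.9%
Spec range: 5-13%
Compliant: Yes


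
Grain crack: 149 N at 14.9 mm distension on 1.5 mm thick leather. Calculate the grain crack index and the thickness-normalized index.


Crack index = 10.0 N/mm
Normalized index = 6.7 N/mm per mm

Crack index = 149 / 14.9 = 10.0 N/mm
Normalized = 10.0 / 1.5 = 6.7 N/mm per mm


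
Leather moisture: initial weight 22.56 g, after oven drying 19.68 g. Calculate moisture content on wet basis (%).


Moisture = 22.56 - 19.68 = 2.88 g
MC = 2.88 / 22.56 x 100 = 12.8%


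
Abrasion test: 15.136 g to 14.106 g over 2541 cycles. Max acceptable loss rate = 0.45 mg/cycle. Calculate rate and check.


Rate = 0.405 mg/cycle
Passes: Yes

Loss = 15.136 - 14.106 = 1.030 g
Rate = 1.030 g / 2541 cycles x 1000 = 0.405 mg/cycle
Max = 0.45 mg/cycle
Passes: Yes


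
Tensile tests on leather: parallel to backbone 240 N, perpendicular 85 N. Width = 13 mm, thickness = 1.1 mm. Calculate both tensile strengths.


Area = 13 x 1.1 = 14.3 mm^2
TS (parallel) = 240 / 14.3 = 16.78 N/mm^2
TS (perpendicular) = 85 / 14.3 = 5.94 N/mm^2


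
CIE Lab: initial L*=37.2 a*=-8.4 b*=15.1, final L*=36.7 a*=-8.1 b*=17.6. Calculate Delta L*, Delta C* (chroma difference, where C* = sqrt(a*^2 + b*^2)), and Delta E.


Delta L* = 36.7 - 37.2 = -0.5
C1* = sqrt((-8.4)^2 + (15.1)^2) = 17.279
C2* = sqrt((-8.1)^2 + (17.6)^2) = 19.374
Delta C* = 19.374 - 17.279 = 2.10
Delta E = sqrt((-0.5)^2 + (0.3)^2 + (2.5)^2) = 2.57


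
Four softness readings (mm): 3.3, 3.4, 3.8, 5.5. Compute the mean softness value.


4.00 mm

Sum = 3.3 + 3.4 + 3.8 + 5.5
Mean = 16.0 / 4 = 4.00 mm


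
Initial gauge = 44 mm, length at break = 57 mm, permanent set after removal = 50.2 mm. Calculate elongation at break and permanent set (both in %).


Elongation at break = (57 - 44) / 44 x 100 = 29.5%
Permanent set = (50.2 - 44) / 44 x 100 = 14.1%


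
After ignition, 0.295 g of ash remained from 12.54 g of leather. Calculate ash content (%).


2.35%


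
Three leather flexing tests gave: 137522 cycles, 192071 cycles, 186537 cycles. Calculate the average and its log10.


Average = 172043 cycles
log10 = 5.24

Average = (137522 + 192071 + 186537) / 3 = 172043 cycles
log10(172043) = 5.24


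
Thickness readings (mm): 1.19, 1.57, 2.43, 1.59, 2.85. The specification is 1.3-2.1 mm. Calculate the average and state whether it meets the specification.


Average = 1.93 mm
Within specification: Yes

Sum = 9.63
Average = 9.63 / 5 = 1.93 mm
Specification range: 1.3 to 2.1 mm
Within spec: Yes


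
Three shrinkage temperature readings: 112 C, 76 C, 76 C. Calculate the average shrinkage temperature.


Average = (112 + 76 + 76) / 3
Average = 264 / 3 = 88.0 C


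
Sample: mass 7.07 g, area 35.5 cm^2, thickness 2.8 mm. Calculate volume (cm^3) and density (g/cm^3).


Thickness in cm = 2.8 / 10 = 0.28 cm
Volume = 35.5 x 0.28 = 9.940 cm^3
Density = 7.07 / 9.940 = 0.711 g/cm^3


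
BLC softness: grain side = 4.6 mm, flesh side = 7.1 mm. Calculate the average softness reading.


5.85 mm

Average = (4.6 + 7.1) / 2
Average = 5.85 mm


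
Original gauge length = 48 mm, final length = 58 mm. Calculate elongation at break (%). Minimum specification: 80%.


Elongation = 20.8%
Meets spec: No


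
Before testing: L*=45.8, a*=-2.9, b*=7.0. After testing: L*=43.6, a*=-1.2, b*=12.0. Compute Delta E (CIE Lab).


dL = 43.6 - 45.8 = -2.2
da = -1.2 - (-2.9) = 1.7
db = 12.0 - 7.0 = 5.0
dE = sqrt((-2.2)^2 + (1.7)^2 + (5.0)^2) = 5.72


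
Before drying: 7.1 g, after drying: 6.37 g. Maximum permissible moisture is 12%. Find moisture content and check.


Moisture content = 10.3%
Acceptable: Yes

MC = (7.1 - 6.37) / 7.1 x 100 = 10.3%
Maximum: 12%
Acceptable: Yes


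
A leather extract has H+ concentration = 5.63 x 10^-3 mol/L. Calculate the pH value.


pH = -log10[H+]
pH = -log10(5.63 x 10^-3) = 2.25


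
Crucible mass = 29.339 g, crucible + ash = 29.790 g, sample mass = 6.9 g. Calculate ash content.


Ash mass = 0.451 g
Ash content = 6.54%

Ash mass = 29.790 - 29.339 = 0.451 g
Ash% = 0.451 / 6.9 x 100 = 6.54%


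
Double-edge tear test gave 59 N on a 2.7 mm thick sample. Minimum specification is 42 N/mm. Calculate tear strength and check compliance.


Tear strength = 21.9 N/mm
Compliant: No

Tear strength = 59 / 2.7 = 21.9 N/mm
Required minimum = 42 N/mm
Compliant: No


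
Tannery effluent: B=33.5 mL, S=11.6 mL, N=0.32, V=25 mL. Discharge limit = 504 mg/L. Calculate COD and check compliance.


COD = (33.5 - 11.6) x 0.32 x 8000 / 25 = 2242.6 mg/L
Limit: 504 mg/L
Compliant: No


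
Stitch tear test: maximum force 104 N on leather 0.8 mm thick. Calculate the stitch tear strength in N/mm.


Stitch tear strength = force / thickness
STS = 104 / 0.8 = 130.0 N/mm


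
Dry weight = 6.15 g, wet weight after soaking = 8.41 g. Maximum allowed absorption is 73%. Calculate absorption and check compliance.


Absorption = 36.7%
Compliant: Yes


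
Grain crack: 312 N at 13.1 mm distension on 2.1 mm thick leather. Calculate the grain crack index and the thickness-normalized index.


Crack index = 312 / 13.1 = 23.8 N/mm
Normalized = 23.8 / 2.1 = 11.3 N/mm per mm


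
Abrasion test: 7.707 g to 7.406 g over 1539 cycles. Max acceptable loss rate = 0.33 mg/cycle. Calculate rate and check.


Rate = 0.196 mg/cycle
Passes: Yes


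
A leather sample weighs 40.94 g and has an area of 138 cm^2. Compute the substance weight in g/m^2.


Substance weight = mass / area x 10000
SW = 40.94 / 138 x 10000
SW = 2966.7 g/m^2


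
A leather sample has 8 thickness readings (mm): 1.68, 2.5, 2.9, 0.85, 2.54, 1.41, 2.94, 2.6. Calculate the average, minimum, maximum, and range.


Sum = 17.42
Average = 17.42 / 8 = 2.18 mm
Minimum = 0.85 mm
Maximum = 2.94 mm
Range = 2.94 - 0.85 = 2.09 mm


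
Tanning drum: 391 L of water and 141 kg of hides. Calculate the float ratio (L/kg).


Float ratio = water / hide weight
Ratio = 391 / 141 = 2.8


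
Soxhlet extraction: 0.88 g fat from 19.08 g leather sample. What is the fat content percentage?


Fat content = 0.88 / 19.08 x 100
Fat = 4.6%


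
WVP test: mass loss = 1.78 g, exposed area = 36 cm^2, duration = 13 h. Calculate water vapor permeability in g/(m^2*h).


38.03 g/(m^2*h)


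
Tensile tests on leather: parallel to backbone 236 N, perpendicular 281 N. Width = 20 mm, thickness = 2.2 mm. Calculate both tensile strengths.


Parallel = 5.36 N/mm^2
Perpendicular = 6.39 N/mm^2

Area = 20 x 2.2 = 44.0 mm^2
TS (parallel) = 236 / 44.0 = 5.36 N/mm^2
TS (perpendicular) = 281 / 44.0 = 6.39 N/mm^2


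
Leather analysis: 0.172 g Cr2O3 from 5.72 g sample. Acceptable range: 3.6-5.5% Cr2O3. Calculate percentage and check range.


Cr2O3% = 0.172 / 5.72 x 100 = 3.01%
Acceptable range: 3.6 to 5.5%
Within range: No


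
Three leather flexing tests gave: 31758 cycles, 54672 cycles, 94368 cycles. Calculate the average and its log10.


Average = (31758 + 54672 + 94368) / 3 = 60266 cycles
log10(60266) = 4.78


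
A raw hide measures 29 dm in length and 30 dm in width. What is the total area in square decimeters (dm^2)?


Area = length x width
Area = 29 x 30 = 870 dm^2


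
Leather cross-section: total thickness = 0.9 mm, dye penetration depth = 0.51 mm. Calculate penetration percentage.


56.7%

Penetration% = 0.51 / 0.9 x 100
Penetration = 56.7%


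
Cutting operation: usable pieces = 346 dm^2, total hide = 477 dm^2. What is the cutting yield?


Yield = usable / total x 100
Yield = 346 / 477 x 100 = 72.5%


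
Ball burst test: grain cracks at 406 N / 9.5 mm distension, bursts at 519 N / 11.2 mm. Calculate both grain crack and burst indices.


Crack index = 406 / 9.5 = 42.7 N/mm
Burst index = 519 / 11.2 = 46.3 N/mm


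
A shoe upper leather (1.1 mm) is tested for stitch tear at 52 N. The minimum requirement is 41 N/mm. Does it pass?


STS = 47.3 N/mm
Passes: Yes

STS = 52 / 1.1 = 47.3 N/mm
Minimum required: 41 N/mm
Passes: Yes


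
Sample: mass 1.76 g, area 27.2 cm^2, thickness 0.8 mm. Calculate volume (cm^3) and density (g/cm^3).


Thickness in cm = 0.8 / 10 = 0.08 cm
Volume = 27.2 x 0.08 = 2.176 cm^3
Density = 1.76 / 2.176 = 0.809 g/cm^3


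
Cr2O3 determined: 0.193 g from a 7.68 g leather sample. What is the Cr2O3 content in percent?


Cr2O3% = 0.193 / 7.68 x 100
Cr2O3% = 2.51%


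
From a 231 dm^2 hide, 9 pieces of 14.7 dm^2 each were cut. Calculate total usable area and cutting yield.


Total usable = 9 x 14.7 = 132.3 dm^2
Yield = 132.3 / 231 x 100 = 57.3%


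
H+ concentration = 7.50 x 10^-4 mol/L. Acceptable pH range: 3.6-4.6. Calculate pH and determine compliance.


pH = 3.12
Compliant: No


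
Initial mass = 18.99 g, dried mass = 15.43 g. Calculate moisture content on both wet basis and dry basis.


Wet basis = 18.7%
Dry basis = 23.1%

Moisture lost = 18.99 - 15.43 = 3.56 g
Wet basis MC = 3.56 / 18.99 x 100 = 18.7%
Dry basis MC = 3.56 / 15.43 x 100 = 23.1%


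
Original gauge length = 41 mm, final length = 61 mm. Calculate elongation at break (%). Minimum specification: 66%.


Extension = 61 - 41 = 20 mm
Elongation = 20 / 41 x 100 = 48.8%
Minimum required: 66%
Meets specification: No


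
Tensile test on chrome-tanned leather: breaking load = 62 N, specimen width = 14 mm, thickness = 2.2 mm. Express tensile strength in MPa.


Cross-section = 14 x 2.2 = 30.8 mm^2
TS = 62 / 30.8 = 2.01 MPa
(1 N/mm^2 = 1 MPa)


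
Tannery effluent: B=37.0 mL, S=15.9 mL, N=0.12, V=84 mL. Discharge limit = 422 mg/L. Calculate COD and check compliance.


COD = (37.0 - 15.9) x 0.12 x 8000 / 84 = 241.1 mg/L
Limit: 422 mg/L
Compliant: Yes


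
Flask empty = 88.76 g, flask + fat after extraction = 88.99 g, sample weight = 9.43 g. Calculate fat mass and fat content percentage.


Fat mass = 0.23 g
Fat content = 2.4%


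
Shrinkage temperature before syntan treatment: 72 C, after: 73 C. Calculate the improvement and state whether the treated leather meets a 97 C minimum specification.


Improvement = 1 C
Meets 97 C spec: No

Improvement = 73 - 72 = 1 C
Spec check: 73 C >= 97 C? No


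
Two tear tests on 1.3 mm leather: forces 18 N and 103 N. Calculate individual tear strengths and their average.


Tear 1 = 13.8 N/mm
Tear 2 = 79.2 N/mm
Average = 46.5 N/mm


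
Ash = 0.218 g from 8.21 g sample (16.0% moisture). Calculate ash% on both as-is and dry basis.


As-is ash% = 0.218 / 8.21 x 100 = 2.66%
Dry mass = 8.21 x (100 - 16.0) / 100 = 6.8964 g
Dry-basis ash% = 0.218 / 6.8964 x 100 = 3.16%


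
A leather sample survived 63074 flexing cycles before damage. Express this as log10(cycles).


log10(63074) = 4.80


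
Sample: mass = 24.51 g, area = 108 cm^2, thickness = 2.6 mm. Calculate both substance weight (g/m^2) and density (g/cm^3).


Substance weight = 2269.4 g/m^2
Density = 0.873 g/cm^3

SW = 24.51 / 108 x 10000 = 2269.4 g/m^2
Volume = 108 x 2.6 / 10 = 28.08 cm^3
Density = 24.51 / 28.08 = 0.873 g/cm^3


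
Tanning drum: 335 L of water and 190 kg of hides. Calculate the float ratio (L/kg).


1.8


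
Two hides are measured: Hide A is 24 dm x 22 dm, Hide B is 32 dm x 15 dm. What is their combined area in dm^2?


Hide A area = 24 x 22 = 528 dm^2
Hide B area = 32 x 15 = 480 dm^2
Total = 528 + 480 = 1008 dm^2


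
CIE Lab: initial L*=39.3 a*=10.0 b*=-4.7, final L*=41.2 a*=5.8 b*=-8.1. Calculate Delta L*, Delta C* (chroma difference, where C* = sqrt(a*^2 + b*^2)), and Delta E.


Delta L* = 1.9
Delta C* = -1.09
Delta E = 5.73

Delta L* = 41.2 - 39.3 = 1.9
C1* = sqrt((10.0)^2 + (-4.7)^2) = 11.049
C2* = sqrt((5.8)^2 + (-8.1)^2) = 9.962
Delta C* = 9.962 - 11.049 = -1.09
Delta E = sqrt((1.9)^2 + (-4.2)^2 + (-3.4)^2) = 5.73


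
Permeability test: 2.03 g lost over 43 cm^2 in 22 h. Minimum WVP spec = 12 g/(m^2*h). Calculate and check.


WVP = 2.03 / (43 x 22) x 10000 = 21.46 g/(m^2*h)
Minimum: 12 g/(m^2*h)
Meets spec: Yes


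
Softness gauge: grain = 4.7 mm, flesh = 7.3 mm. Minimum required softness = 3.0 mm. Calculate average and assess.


Average softness = 6.00 mm
Meets requirement: Yes

Average = (4.7 + 7.3) / 2 = 6.00 mm
Minimum = 3.0 mm
Meets requirement: Yes


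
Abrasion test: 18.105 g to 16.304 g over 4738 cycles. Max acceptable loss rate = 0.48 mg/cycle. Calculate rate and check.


Rate = 0.380 mg/cycle
Passes: Yes

Loss = 18.105 - 16.304 = 1.801 g
Rate = 1.801 g / 4738 cycles x 1000 = 0.380 mg/cycle
Max = 0.48 mg/cycle
Passes: Yes


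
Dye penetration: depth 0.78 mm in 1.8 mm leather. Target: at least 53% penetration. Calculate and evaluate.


Penetration = 0.78 / 1.8 x 100 = 43.3%
Target: 53%
Meets target: No


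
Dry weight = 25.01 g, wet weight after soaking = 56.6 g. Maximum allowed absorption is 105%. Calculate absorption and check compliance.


Absorption = 126.3%
Compliant: No


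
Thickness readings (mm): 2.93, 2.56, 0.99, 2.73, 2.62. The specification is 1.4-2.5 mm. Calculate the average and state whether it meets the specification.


Sum = 11.83
Average = 11.83 / 5 = 2.37 mm
Specification range: 1.4 to 2.5 mm
Within spec: Yes


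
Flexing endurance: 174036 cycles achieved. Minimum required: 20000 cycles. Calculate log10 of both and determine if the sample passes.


log10(174036) = 5.24
log10(20000) = 4.30
Passes: Yes


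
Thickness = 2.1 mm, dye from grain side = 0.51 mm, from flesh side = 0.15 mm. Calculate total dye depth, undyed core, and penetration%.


Total dyed = 0.66 mm
Undyed core = 1.44 mm
Penetration = 31.4%

Total dyed = 0.51 + 0.15 = 0.66 mm
Undyed core = 2.1 - 0.66 = 1.44 mm
Penetration = 0.66 / 2.1 x 100 = 31.4%


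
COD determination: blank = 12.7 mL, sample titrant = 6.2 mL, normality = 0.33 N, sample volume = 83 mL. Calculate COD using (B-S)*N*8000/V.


COD = (12.7 - 6.2) x 0.33 x 8000 / 83
COD = 6.5 x 0.33 x 8000 / 83
COD = 206.7 mg/L


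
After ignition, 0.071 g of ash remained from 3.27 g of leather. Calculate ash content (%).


Ash% = 0.071 / 3.27 x 100
Ash% = 2.17%


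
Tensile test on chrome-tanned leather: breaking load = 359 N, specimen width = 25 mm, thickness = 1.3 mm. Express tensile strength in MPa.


11.05 MPa

Cross-section = 25 x 1.3 = 32.5 mm^2
TS = 359 / 32.5 = 11.05 MPa
(1 N/mm^2 = 1 MPa)


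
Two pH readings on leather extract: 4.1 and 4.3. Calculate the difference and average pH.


Difference = 0.2
Average pH = 4.20


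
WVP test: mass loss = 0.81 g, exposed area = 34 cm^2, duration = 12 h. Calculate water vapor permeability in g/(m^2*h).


19.85 g/(m^2*h)

WVP = mass_loss / (area x time) x 10000
WVP = 0.81 / (34 x 12) x 10000
WVP = 0.81 / 408 x 10000 = 19.85 g/(m^2*h)


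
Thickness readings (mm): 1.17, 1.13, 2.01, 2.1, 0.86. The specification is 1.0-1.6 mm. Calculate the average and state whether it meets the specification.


Sum = 7.27
Average = 7.27 / 5 = 1.45 mm
Specification range: 1.0 to 1.6 mm
Within spec: Yes


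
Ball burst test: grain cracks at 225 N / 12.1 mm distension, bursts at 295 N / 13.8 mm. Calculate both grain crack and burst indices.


Crack index = 18.6 N/mm
Burst index = 21.4 N/mm

Crack index = 225 / 12.1 = 18.6 N/mm
Burst index = 295 / 13.8 = 21.4 N/mm


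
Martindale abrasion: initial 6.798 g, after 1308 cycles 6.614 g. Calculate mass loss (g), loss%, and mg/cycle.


Loss = 6.798 - 6.614 = 0.184 g
Loss% = 0.184 / 6.798 x 100 = 2.71%
Rate = 0.184 / 1308 x 1000 = 0.141 mg/cycle
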